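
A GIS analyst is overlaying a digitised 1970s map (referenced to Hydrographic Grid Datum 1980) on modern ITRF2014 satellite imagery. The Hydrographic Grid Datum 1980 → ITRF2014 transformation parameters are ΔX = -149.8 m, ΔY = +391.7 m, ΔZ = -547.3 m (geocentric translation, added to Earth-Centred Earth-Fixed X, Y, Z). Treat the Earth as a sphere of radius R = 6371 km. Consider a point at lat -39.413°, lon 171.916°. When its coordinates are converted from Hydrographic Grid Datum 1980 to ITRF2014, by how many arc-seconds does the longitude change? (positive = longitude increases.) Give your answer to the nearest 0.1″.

sin φ = -0.634906, cos φ = 0.772590, sin λ = 0.140625, cos λ = -0.990063.
East component: ΔE = −sin λ·ΔX + cos λ·ΔY = −(0.140625)(-149.8) + (-0.990063)(391.7) = -366.74 m.
1° of latitude spans πR/180 = 111195 m; at latitude φ, 1° of longitude spans that × cos φ = 85908.0 m, so Δλ = -366.74 / 85908.0 × 3600 = -15.368″.

Δλ = -15.4″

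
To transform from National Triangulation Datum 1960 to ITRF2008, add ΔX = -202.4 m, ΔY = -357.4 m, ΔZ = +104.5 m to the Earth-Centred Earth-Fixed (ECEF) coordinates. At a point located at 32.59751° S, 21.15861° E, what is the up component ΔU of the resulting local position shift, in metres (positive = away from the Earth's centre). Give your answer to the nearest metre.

ΔU = -324 m

The local up (radial) axis is (cos φ cos λ, cos φ sin λ, sin φ), giving ΔU = -159.022 − 108.683 − 56.298 = -324.00 m.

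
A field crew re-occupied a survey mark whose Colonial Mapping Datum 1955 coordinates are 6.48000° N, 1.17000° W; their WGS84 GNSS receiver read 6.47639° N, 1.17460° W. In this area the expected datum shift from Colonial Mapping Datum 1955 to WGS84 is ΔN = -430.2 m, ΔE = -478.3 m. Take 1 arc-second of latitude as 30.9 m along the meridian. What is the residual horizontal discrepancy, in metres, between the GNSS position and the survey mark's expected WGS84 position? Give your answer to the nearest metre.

42 m

Observed coordinate differences: Δφ = -0.00361°, Δλ = -0.00460°.
Converting to metres (1° lat = 111240 m, cos φ = 0.993611): observed ΔN = -401.6 m, observed ΔE = -508.4 m.
Subtracting the expected shift leaves a residual of -401.6 − (-430.2) = 28.6 m north and -508.4 − (-478.3) = -30.1 m east.
Residual distance = √(28.6² + (-30.1)²) = 41.6 m.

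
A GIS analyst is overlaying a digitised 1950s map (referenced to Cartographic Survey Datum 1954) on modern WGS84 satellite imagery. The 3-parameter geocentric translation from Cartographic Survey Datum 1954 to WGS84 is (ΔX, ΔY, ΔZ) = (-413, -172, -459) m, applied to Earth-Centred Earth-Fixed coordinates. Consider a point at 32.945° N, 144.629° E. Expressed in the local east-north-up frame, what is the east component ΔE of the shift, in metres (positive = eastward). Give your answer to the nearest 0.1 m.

The local east axis at (φ, λ) is (−sin λ, cos λ, 0), so ΔE = −sin(144.629°)·(-413) + cos(144.629°)·(-172) = 379.33 m.

ΔE = 379.3 m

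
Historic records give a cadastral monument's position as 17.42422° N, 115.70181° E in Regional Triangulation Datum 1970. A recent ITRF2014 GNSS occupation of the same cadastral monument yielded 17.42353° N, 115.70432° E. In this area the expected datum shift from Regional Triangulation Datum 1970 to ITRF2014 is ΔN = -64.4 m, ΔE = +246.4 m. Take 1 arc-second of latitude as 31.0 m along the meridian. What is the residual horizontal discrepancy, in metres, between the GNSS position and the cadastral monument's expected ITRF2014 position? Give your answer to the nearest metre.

24 m

Observed coordinate differences: Δφ = -0.00069°, Δλ = +0.00251°.
Converting to metres (1° lat = 111600 m, cos φ = 0.954114): observed ΔN = -77.0 m, observed ΔE = 267.3 m.
Subtracting the expected shift leaves a residual of -77.0 − (-64.4) = -12.6 m north and 267.3 − (246.4) = 20.9 m east.
Residual distance = √((-12.6)² + 20.9²) = 24.4 m.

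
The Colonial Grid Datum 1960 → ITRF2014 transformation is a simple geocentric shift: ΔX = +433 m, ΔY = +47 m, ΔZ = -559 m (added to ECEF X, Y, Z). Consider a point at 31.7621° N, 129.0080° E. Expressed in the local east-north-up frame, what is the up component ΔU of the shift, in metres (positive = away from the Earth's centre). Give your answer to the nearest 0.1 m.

ΔU = -494.9 m

The local up (radial) axis is (cos φ cos λ, cos φ sin λ, sin φ), giving ΔU = -231.727 + 31.052 − 294.254 = -494.93 m.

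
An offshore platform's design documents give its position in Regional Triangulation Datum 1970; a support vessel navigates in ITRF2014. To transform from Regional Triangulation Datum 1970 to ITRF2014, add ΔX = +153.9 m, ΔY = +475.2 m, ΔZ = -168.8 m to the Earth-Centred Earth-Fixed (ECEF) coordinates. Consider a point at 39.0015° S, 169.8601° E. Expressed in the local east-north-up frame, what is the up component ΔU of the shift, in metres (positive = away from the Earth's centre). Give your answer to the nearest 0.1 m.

ΔU = 53.5 m

The local up (radial) axis is (cos φ cos λ, cos φ sin λ, sin φ), giving ΔU = -117.732 + 65.015 + 106.233 = 53.52 m.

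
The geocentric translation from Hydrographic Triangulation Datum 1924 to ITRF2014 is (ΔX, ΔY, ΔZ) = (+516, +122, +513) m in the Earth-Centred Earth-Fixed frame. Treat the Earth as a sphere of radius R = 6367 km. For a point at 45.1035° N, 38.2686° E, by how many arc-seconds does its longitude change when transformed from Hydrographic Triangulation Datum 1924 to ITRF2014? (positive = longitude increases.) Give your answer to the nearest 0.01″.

Δλ = -10.27″

sin φ = 0.708383, cos φ = 0.705828, sin λ = 0.619349, cos λ = 0.785116.
East component: ΔE = −sin λ·ΔX + cos λ·ΔY = −(0.619349)(516) + (0.785116)(122) = -223.80 m.
1° of latitude spans πR/180 = 111125 m; at latitude φ, 1° of longitude spans that × cos φ = 78435.2 m, so Δλ = -223.80 / 78435.2 × 3600 = -10.272″.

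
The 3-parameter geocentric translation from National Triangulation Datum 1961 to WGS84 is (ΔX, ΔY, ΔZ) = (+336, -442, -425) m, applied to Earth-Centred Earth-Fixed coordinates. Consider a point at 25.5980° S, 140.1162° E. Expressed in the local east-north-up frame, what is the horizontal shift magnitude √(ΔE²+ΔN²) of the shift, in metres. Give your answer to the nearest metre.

629 m

At φ = -25.5980°, λ = 140.1162°: sin φ = -0.432054, cos φ = 0.901848, sin λ = 0.641233, cos λ = -0.767346.
ΔE = −sin λ·ΔX + cos λ·ΔY = −(0.641233)·(336) + (-0.767346)·(-442) = 123.71 m.
ΔN = −sin φ cos λ·ΔX − sin φ sin λ·ΔY + cos φ·ΔZ = −(-0.432054)(-0.767346)(336) − (-0.432054)(0.641233)(-442) + (0.901848)(-425) = -617.14 m.
Horizontal magnitude = √(ΔE² + ΔN²) = √(123.71² + (-617.14)²) = 629.41 m.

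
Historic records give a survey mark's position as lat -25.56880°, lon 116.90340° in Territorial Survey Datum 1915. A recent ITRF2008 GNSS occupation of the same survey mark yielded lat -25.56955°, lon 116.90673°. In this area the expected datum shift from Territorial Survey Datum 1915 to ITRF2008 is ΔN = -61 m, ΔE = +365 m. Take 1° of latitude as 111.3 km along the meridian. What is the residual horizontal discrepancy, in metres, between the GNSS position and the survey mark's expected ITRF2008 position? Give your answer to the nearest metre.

Observed coordinate differences: Δφ = -0.00075°, Δλ = +0.00333°.
Converting to metres (1° lat = 111300 m, cos φ = 0.902068): observed ΔN = -83.5 m, observed ΔE = 334.3 m.
Subtracting the expected shift leaves a residual of -83.5 − (-61) = -22.5 m north and 334.3 − (365) = -30.7 m east.
Residual distance = √((-22.5)² + (-30.7)²) = 38.0 m.

38 m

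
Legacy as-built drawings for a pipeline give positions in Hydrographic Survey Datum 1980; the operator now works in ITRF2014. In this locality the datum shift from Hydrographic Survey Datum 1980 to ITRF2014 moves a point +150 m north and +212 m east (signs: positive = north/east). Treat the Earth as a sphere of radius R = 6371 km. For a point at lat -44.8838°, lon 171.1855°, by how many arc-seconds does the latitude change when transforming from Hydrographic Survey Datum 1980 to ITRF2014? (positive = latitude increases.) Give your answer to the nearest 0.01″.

On a sphere of radius R, 1 rad of latitude = R, so Δφ = ΔN / R = 150.0 / 6371000 = 2.3544e-05 rad = 4.856″.

Δφ = 4.86″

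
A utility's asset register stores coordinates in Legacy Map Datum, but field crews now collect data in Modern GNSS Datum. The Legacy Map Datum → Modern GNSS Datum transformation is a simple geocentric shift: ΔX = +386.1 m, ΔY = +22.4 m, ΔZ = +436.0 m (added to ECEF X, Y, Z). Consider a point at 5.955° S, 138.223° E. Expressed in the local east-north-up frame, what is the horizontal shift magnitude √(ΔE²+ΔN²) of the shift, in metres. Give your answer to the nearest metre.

489 m

The local east axis at (φ, λ) is (−sin λ, cos λ, 0), so ΔE = −sin(138.223°)·386.1 + cos(138.223°)·22.4 = -273.94 m.
The local north axis is (−sin φ cos λ, −sin φ sin λ, cos φ), giving ΔN = -29.872 + 1.548 + 433.647 = 405.32 m.
Horizontal magnitude = √(ΔE² + ΔN²) = √((-273.94)² + 405.32²) = 489.21 m.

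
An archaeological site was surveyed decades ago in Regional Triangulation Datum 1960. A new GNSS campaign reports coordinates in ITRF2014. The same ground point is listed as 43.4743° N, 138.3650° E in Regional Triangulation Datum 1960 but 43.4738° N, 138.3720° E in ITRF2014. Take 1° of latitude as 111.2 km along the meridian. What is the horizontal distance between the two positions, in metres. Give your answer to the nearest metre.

568 m

Δφ = 43.4738° − 43.4743° = -0.0005°; Δλ = 138.3720° − 138.3650° = +0.0070°.
ΔN = Δφ × 111200 = -55.6 m; ΔE = Δλ × 111200 × cos(43.4743°) = +0.0070 × 111200 × 0.725683 = 564.9 m.
Distance = √(ΔE² + ΔN²) = √(564.9² + (-55.6)²) = 567.6 m.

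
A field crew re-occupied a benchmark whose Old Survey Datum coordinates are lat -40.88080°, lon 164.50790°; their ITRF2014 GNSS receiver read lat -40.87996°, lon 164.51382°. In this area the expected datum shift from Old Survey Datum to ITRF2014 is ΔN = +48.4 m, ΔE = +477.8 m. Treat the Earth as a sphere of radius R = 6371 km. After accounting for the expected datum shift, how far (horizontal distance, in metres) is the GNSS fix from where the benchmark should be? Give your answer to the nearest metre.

Observed coordinate differences: Δφ = +0.00084°, Δλ = +0.00592°.
Converting to metres (1° lat = 111195 m, cos φ = 0.756073): observed ΔN = 93.4 m, observed ΔE = 497.7 m.
Subtracting the expected shift leaves a residual of 93.4 − (48.4) = 45.0 m north and 497.7 − (477.8) = 19.9 m east.
Residual distance = √(45.0² + 19.9²) = 49.2 m.

49 m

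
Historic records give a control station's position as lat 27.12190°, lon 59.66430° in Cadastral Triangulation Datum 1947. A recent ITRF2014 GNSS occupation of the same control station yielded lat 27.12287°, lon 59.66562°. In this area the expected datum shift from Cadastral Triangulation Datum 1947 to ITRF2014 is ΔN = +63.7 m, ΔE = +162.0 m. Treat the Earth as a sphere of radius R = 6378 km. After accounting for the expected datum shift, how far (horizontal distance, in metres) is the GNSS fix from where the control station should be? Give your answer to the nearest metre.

Observed coordinate differences: Δφ = +0.00097°, Δλ = +0.00132°.
Converting to metres (1° lat = 111317 m, cos φ = 0.890039): observed ΔN = 108.0 m, observed ΔE = 130.8 m.
Subtracting the expected shift leaves a residual of 108.0 − (63.7) = 44.3 m north and 130.8 − (162.0) = -31.2 m east.
Residual distance = √(44.3² + (-31.2)²) = 54.2 m.

54 m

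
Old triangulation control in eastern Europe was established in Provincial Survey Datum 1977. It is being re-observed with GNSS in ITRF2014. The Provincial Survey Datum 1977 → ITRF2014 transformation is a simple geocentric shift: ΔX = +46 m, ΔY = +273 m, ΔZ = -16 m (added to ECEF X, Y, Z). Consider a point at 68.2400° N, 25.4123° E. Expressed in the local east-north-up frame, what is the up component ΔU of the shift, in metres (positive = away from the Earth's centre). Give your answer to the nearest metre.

At φ = 68.2400°, λ = 25.4123°: sin φ = 0.928745, cos φ = 0.370720, sin λ = 0.429129, cos λ = 0.903243.
ΔU = cos φ cos λ·ΔX + cos φ sin λ·ΔY + sin φ·ΔZ = (0.370720)(0.903243)(46) + (0.370720)(0.429129)(273) + (0.928745)(-16) = 43.97 m.

ΔU = 44 m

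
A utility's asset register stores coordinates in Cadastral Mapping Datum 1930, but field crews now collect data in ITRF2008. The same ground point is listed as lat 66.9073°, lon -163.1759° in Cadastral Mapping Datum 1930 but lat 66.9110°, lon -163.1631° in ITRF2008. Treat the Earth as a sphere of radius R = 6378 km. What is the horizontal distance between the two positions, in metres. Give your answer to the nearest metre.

Δφ = 66.9110° − 66.9073° = +0.0037°; Δλ = -163.1631° − -163.1759° = +0.0128°.
1° along a meridian = πR/180 = 111317 m.
ΔN = Δφ × 111317 = 411.9 m; ΔE = Δλ × 111317 × cos(66.9073°) = +0.0128 × 111317 × 0.392220 = 558.9 m.
Distance = √(ΔE² + ΔN²) = √(558.9² + 411.9²) = 694.2 m.

694 m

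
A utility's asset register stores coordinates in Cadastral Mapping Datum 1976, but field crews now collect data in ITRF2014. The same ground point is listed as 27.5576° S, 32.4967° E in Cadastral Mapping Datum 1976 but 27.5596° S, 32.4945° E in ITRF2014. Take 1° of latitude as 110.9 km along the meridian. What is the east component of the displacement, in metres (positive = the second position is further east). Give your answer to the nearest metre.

ΔE = -216 m

Δφ = -27.5596° − -27.5576° = -0.0020°; Δλ = 32.4945° − 32.4967° = -0.0022°.
ΔN = Δφ × 110900 = -221.8 m; ΔE = Δλ × 110900 × cos(-27.5576°) = -0.0022 × 110900 × 0.886546 = -216.3 m.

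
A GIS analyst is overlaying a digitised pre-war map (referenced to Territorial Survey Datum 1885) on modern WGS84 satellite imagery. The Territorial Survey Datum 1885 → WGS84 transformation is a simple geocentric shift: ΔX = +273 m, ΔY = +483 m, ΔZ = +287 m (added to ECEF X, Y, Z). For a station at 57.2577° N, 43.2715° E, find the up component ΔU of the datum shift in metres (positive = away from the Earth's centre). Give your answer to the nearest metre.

At φ = 57.2577°, λ = 43.2715°: sin φ = 0.841112, cos φ = 0.540861, sin λ = 0.685456, cos λ = 0.728114.
ΔU = cos φ cos λ·ΔX + cos φ sin λ·ΔY + sin φ·ΔZ = (0.540861)(0.728114)(273) + (0.540861)(0.685456)(483) + (0.841112)(287) = 527.97 m.

ΔU = 528 m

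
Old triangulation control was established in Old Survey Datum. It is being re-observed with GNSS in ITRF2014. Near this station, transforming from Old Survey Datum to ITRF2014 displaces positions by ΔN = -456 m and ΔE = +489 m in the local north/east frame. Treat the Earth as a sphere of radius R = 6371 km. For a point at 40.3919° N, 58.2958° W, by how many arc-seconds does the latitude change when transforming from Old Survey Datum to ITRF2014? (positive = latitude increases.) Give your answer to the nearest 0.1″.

On a sphere of radius R, 1 rad of latitude = R, so Δφ = ΔN / R = -456.0 / 6371000 = -7.1574e-05 rad = -14.763″.

Δφ = -14.8″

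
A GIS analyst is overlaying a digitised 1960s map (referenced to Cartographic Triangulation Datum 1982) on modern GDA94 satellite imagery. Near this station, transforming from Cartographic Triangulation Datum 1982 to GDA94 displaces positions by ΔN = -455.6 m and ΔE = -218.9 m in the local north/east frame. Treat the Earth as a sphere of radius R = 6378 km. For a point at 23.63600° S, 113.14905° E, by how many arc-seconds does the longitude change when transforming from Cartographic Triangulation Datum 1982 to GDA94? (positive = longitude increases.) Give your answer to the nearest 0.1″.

At latitude -23.63600°, cos φ = 0.916111.
One radian of longitude at latitude φ spans R cos φ, so Δλ = ΔE / (R cos φ) = -218.9 / (6378000 × 0.916111) = -3.7464e-05 rad = -7.727″.

Δλ = -7.7″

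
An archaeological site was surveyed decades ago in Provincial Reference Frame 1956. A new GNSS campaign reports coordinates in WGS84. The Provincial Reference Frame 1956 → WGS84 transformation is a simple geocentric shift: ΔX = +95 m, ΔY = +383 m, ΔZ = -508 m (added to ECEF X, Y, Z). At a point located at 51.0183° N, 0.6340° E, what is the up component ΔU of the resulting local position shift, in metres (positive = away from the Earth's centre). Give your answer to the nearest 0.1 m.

At φ = 51.0183°, λ = 0.6340°: sin φ = 0.777347, cos φ = 0.629072, sin λ = 0.011065, cos λ = 0.999939.
ΔU = cos φ cos λ·ΔX + cos φ sin λ·ΔY + sin φ·ΔZ = (0.629072)(0.999939)(95) + (0.629072)(0.011065)(383) + (0.777347)(-508) = -332.47 m.

ΔU = -332.5 m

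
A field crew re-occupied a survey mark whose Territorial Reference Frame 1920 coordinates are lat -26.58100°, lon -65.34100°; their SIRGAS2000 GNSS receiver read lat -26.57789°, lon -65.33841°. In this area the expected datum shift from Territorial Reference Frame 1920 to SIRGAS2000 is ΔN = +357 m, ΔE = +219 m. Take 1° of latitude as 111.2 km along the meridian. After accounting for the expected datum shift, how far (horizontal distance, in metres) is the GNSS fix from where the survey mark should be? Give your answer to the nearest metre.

Observed coordinate differences: Δφ = +0.00311°, Δλ = +0.00259°.
Converting to metres (1° lat = 111200 m, cos φ = 0.894303): observed ΔN = 345.8 m, observed ΔE = 257.6 m.
Subtracting the expected shift leaves a residual of 345.8 − (357) = -11.2 m north and 257.6 − (219) = 38.6 m east.
Residual distance = √((-11.2)² + 38.6²) = 40.2 m.

40 m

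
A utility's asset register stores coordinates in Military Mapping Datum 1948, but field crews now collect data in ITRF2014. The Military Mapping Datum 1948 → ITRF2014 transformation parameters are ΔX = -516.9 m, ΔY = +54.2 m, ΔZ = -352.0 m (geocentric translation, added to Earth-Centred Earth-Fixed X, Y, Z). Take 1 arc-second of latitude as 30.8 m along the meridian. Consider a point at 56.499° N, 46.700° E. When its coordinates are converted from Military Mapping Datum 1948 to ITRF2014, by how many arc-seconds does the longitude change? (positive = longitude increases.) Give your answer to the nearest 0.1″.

Δλ = 24.3″

sin φ = 0.833876, cos φ = 0.551952, sin λ = 0.727773, cos λ = 0.685818.
East component: ΔE = −sin λ·ΔX + cos λ·ΔY = −(0.727773)(-516.9) + (0.685818)(54.2) = 413.36 m.
1° of latitude spans 3600 × 30.80 = 110880 m; at latitude φ, 1° of longitude spans that × cos φ = 61200.4 m, so Δλ = 413.36 / 61200.4 × 3600 = 24.315″.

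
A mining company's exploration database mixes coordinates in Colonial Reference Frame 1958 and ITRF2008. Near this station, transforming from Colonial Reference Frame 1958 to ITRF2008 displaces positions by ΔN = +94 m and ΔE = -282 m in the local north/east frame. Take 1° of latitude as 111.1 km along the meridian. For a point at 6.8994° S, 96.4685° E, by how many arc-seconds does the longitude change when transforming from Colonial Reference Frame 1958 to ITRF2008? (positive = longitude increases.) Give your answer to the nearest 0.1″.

At latitude -6.8994°, cos φ = 0.992759.
1° of longitude at this latitude = 111.1 × cos φ = 110.30 km, so Δλ = -282.0 / 110295.5 = -0.0025568° = -9.204″.

Δλ = -9.2″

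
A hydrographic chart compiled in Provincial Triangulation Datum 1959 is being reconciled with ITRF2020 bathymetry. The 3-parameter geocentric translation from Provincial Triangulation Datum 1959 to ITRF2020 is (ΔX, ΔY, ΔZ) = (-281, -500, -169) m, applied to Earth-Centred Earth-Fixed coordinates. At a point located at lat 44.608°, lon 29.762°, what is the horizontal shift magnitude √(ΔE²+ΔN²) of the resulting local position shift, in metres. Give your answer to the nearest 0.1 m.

At φ = 44.608°, λ = 29.762°: sin φ = 0.702252, cos φ = 0.711928, sin λ = 0.496398, cos λ = 0.868095.
ΔE = −sin λ·ΔX + cos λ·ΔY = −(0.496398)·(-281) + (0.868095)·(-500) = -294.56 m.
ΔN = −sin φ cos λ·ΔX − sin φ sin λ·ΔY + cos φ·ΔZ = −(0.702252)(0.868095)(-281) − (0.702252)(0.496398)(-500) + (0.711928)(-169) = 225.29 m.
Horizontal magnitude = √(ΔE² + ΔN²) = √((-294.56)² + 225.29²) = 370.84 m.

370.8 m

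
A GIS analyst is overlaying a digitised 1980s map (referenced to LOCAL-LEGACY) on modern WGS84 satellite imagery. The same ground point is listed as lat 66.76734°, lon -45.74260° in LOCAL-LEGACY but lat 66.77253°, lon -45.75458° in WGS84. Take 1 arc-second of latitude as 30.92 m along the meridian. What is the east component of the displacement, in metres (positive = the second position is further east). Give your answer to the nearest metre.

ΔE = -526 m

Δφ = 66.77253° − 66.76734° = +0.00519°; Δλ = -45.75458° − -45.74260° = -0.01198°.
1° of latitude = 3600 × 30.92 = 111312 m.
ΔN = Δφ × 111312 = 577.7 m; ΔE = Δλ × 111312 × cos(66.76734°) = -0.01198 × 111312 × 0.394466 = -526.0 m.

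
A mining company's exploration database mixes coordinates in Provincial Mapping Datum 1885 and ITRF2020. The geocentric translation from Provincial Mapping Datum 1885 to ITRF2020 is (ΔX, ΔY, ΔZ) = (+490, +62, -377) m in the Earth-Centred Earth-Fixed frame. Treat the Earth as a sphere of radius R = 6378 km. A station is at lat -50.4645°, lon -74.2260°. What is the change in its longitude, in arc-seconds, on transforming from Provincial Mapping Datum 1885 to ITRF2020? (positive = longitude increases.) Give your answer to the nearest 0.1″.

Δλ = 24.8″

sin φ = -0.771230, cos φ = 0.636556, sin λ = -0.962341, cos λ = 0.271844.
East component: ΔE = −sin λ·ΔX + cos λ·ΔY = −(-0.962341)(490) + (0.271844)(62) = 488.40 m.
1° of latitude spans πR/180 = 111317 m; at latitude φ, 1° of longitude spans that × cos φ = 70859.6 m, so Δλ = 488.40 / 70859.6 × 3600 = 24.813″.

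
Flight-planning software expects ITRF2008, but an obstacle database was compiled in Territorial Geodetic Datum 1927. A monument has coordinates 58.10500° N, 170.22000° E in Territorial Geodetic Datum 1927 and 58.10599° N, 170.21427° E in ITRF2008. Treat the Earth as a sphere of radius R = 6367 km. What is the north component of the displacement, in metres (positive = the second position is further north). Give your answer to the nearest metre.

Δφ = 58.10599° − 58.10500° = +0.00099°; Δλ = 170.21427° − 170.22000° = -0.00573°.
1° along a meridian = πR/180 = 111125 m.
ΔN = Δφ × 111125 = 110.0 m; ΔE = Δλ × 111125 × cos(58.10500°) = -0.00573 × 111125 × 0.528364 = -336.4 m.

ΔN = 110 m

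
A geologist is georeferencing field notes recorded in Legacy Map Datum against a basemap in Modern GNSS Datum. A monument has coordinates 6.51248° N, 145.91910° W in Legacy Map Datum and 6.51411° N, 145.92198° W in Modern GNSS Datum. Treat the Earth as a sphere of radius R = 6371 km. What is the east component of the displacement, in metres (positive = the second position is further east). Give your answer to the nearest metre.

ΔE = -318 m

Δφ = 6.51411° − 6.51248° = +0.00163°; Δλ = -145.92198° − -145.91910° = -0.00288°.
1° along a meridian = πR/180 = 111195 m.
ΔN = Δφ × 111195 = 181.2 m; ΔE = Δλ × 111195 × cos(6.51248°) = -0.00288 × 111195 × 0.993547 = -318.2 m.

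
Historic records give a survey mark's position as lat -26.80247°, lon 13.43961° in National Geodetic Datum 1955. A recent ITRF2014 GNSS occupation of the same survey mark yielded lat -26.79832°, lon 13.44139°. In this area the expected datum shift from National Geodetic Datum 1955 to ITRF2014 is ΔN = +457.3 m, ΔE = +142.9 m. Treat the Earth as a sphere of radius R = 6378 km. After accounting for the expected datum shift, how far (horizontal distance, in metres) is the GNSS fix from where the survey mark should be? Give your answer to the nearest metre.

34 m

Observed coordinate differences: Δφ = +0.00415°, Δλ = +0.00178°.
Converting to metres (1° lat = 111317 m, cos φ = 0.892566): observed ΔN = 462.0 m, observed ΔE = 176.9 m.
Subtracting the expected shift leaves a residual of 462.0 − (457.3) = 4.7 m north and 176.9 − (142.9) = 34.0 m east.
Residual distance = √(4.7² + 34.0²) = 34.3 m.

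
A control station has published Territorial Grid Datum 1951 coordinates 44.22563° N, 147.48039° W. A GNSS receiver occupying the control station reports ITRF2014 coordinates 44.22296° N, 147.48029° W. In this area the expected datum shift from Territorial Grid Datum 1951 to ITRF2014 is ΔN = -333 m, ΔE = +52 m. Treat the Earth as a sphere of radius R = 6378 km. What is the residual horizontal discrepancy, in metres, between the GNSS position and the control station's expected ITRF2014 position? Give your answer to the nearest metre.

57 m

Observed coordinate differences: Δφ = -0.00267°, Δλ = +0.00010°.
Converting to metres (1° lat = 111317 m, cos φ = 0.716599): observed ΔN = -297.2 m, observed ΔE = 8.0 m.
Subtracting the expected shift leaves a residual of -297.2 − (-333) = 35.8 m north and 8.0 − (52) = -44.0 m east.
Residual distance = √(35.8² + (-44.0)²) = 56.7 m.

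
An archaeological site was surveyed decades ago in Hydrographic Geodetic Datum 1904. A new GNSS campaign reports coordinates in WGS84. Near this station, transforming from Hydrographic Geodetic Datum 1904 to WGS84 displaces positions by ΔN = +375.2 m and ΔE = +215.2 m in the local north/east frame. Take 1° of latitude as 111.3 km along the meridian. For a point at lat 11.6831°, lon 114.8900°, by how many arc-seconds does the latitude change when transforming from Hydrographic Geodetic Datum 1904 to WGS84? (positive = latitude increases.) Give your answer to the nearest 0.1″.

Δφ = 12.1″

1° of latitude = 111.3 km, so Δφ = 375.2 / 111300 = 0.0033711° = 12.136″.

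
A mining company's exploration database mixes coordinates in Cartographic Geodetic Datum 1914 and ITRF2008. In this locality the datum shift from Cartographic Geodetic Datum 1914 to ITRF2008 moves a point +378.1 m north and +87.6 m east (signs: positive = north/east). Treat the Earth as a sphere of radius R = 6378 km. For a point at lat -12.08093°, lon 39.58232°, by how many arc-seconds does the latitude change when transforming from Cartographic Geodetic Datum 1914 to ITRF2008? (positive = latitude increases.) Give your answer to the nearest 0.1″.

Δφ = 12.2″

On a sphere of radius R, 1 rad of latitude = R, so Δφ = ΔN / R = 378.1 / 6378000 = 5.9282e-05 rad = 12.228″.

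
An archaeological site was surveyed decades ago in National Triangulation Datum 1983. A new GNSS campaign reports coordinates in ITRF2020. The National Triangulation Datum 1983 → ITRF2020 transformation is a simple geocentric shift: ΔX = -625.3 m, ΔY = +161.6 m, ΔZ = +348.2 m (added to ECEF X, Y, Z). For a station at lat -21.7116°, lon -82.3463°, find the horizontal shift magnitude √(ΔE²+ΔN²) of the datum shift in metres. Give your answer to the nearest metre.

The local east axis at (φ, λ) is (−sin λ, cos λ, 0), so ΔE = −sin(-82.3463°)·(-625.3) + cos(-82.3463°)·161.6 = -598.21 m.
The local north axis is (−sin φ cos λ, −sin φ sin λ, cos φ), giving ΔN = -30.808 − 59.249 + 323.498 = 233.44 m.
Horizontal magnitude = √(ΔE² + ΔN²) = √((-598.21)² + 233.44²) = 642.14 m.

642 m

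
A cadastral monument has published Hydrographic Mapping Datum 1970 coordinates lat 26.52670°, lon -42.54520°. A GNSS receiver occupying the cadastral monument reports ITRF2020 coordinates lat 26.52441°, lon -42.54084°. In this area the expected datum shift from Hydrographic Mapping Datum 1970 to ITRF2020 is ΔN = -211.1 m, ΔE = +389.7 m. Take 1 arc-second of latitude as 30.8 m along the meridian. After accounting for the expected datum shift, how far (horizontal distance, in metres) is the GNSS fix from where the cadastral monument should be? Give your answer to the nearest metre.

61 m

Observed coordinate differences: Δφ = -0.00229°, Δλ = +0.00436°.
Converting to metres (1° lat = 110880 m, cos φ = 0.894726): observed ΔN = -253.9 m, observed ΔE = 432.5 m.
Subtracting the expected shift leaves a residual of -253.9 − (-211.1) = -42.8 m north and 432.5 − (389.7) = 42.8 m east.
Residual distance = √((-42.8)² + 42.8²) = 60.6 m.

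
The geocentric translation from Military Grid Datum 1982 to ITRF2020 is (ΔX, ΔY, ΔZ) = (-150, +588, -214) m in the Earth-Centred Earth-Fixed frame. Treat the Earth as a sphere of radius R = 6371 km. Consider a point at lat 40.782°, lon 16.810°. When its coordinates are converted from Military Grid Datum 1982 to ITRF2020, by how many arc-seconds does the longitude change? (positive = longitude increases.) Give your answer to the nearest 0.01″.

Δλ = 25.92″

sin φ = 0.653183, cos φ = 0.757200, sin λ = 0.289199, cos λ = 0.957269.
East component: ΔE = −sin λ·ΔX + cos λ·ΔY = −(0.289199)(-150) + (0.957269)(588) = 606.25 m.
1° of latitude spans πR/180 = 111195 m; at latitude φ, 1° of longitude spans that × cos φ = 84196.8 m, so Δλ = 606.25 / 84196.8 × 3600 = 25.922″.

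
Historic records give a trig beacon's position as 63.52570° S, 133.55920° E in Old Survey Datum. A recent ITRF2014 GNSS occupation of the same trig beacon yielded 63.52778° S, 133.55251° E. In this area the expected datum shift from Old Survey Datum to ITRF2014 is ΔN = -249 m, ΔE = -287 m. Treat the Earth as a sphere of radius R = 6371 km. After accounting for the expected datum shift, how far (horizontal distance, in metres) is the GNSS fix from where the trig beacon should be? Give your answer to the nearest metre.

Observed coordinate differences: Δφ = -0.00208°, Δλ = -0.00669°.
Converting to metres (1° lat = 111195 m, cos φ = 0.445796): observed ΔN = -231.3 m, observed ΔE = -331.6 m.
Subtracting the expected shift leaves a residual of -231.3 − (-249) = 17.7 m north and -331.6 − (-287) = -44.6 m east.
Residual distance = √(17.7² + (-44.6)²) = 48.0 m.

48 m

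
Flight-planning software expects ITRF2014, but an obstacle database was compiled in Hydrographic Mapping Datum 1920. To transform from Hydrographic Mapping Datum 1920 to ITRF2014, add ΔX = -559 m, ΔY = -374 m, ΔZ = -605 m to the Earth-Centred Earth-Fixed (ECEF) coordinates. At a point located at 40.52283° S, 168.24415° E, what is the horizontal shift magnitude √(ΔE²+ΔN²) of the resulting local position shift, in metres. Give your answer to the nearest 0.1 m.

The local east axis at (φ, λ) is (−sin λ, cos λ, 0), so ΔE = −sin(168.24415°)·(-559) + cos(168.24415°)·(-374) = 480.05 m.
The local north axis is (−sin φ cos λ, −sin φ sin λ, cos φ), giving ΔN = 355.592 − 49.511 − 459.889 = -153.81 m.
Horizontal magnitude = √(ΔE² + ΔN²) = √(480.05² + (-153.81)²) = 504.08 m.

504.1 m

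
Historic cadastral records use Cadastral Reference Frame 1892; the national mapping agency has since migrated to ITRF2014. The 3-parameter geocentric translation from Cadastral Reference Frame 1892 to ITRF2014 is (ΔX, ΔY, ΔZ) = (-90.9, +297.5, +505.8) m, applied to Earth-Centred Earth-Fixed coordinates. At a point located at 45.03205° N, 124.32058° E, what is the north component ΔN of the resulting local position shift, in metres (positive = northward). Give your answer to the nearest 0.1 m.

At φ = 45.03205°, λ = 124.32058°: sin φ = 0.707502, cos φ = 0.706711, sin λ = 0.825896, cos λ = -0.563823.
ΔN = −sin φ cos λ·ΔX − sin φ sin λ·ΔY + cos φ·ΔZ = −(0.707502)(-0.563823)(-90.9) − (0.707502)(0.825896)(297.5) + (0.706711)(505.8) = 147.36 m.

ΔN = 147.4 m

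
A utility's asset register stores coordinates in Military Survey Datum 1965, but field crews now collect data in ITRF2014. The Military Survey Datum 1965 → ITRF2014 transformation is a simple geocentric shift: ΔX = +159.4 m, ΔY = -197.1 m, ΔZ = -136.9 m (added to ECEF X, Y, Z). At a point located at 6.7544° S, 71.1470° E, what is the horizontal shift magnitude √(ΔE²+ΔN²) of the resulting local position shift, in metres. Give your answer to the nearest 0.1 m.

At φ = -6.7544°, λ = 71.1470°: sin φ = -0.117614, cos φ = 0.993059, sin λ = 0.946351, cos λ = 0.323141.
ΔE = −sin λ·ΔX + cos λ·ΔY = −(0.946351)·(159.4) + (0.323141)·(-197.1) = -214.54 m.
ΔN = −sin φ cos λ·ΔX − sin φ sin λ·ΔY + cos φ·ΔZ = −(-0.117614)(0.323141)(159.4) − (-0.117614)(0.946351)(-197.1) + (0.993059)(-136.9) = -151.83 m.
Horizontal magnitude = √(ΔE² + ΔN²) = √((-214.54)² + (-151.83)²) = 262.83 m.

262.8 m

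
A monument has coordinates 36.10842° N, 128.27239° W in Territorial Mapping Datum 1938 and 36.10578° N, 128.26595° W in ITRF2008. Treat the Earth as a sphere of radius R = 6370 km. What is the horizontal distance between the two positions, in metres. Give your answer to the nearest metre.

649 m

Δφ = 36.10578° − 36.10842° = -0.00264°; Δλ = -128.26595° − -128.27239° = +0.00644°.
1° along a meridian = πR/180 = 111177 m.
ΔN = Δφ × 111177 = -293.5 m; ΔE = Δλ × 111177 × cos(36.10842°) = +0.00644 × 111177 × 0.807903 = 578.4 m.
Distance = √(ΔE² + ΔN²) = √(578.4² + (-293.5)²) = 648.6 m.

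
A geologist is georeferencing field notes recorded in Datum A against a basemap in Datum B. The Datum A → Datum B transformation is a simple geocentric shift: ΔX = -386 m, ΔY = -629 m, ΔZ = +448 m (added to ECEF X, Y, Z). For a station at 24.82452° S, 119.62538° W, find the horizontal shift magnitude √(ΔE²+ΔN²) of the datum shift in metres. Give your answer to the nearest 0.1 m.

At φ = -24.82452°, λ = -119.62538°: sin φ = -0.419841, cos φ = 0.907598, sin λ = -0.869276, cos λ = -0.494327.
ΔE = −sin λ·ΔX + cos λ·ΔY = −(-0.869276)·(-386) + (-0.494327)·(-629) = -24.61 m.
ΔN = −sin φ cos λ·ΔX − sin φ sin λ·ΔY + cos φ·ΔZ = −(-0.419841)(-0.494327)(-386) − (-0.419841)(-0.869276)(-629) + (0.907598)(448) = 716.27 m.
Horizontal magnitude = √(ΔE² + ΔN²) = √((-24.61)² + 716.27²) = 716.69 m.

716.7 m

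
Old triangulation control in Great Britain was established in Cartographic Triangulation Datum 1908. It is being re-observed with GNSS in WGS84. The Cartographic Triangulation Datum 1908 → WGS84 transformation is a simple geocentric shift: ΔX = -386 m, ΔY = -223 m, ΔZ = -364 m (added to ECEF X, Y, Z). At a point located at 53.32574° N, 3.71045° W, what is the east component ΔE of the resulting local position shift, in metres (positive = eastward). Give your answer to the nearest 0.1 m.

The local east axis at (φ, λ) is (−sin λ, cos λ, 0), so ΔE = −sin(-3.71045°)·(-386) + cos(-3.71045°)·(-223) = -247.51 m.

ΔE = -247.5 m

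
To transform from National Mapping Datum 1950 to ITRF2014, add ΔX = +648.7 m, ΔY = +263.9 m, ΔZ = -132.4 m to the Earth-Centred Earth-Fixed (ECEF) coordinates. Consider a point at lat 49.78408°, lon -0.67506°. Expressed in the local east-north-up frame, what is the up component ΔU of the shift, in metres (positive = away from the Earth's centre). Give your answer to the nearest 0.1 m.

At φ = 49.78408°, λ = -0.67506°: sin φ = 0.763617, cos φ = 0.645670, sin λ = -0.011782, cos λ = 0.999931.
ΔU = cos φ cos λ·ΔX + cos φ sin λ·ΔY + sin φ·ΔZ = (0.645670)(0.999931)(648.7) + (0.645670)(-0.011782)(263.9) + (0.763617)(-132.4) = 315.71 m.

ΔU = 315.7 m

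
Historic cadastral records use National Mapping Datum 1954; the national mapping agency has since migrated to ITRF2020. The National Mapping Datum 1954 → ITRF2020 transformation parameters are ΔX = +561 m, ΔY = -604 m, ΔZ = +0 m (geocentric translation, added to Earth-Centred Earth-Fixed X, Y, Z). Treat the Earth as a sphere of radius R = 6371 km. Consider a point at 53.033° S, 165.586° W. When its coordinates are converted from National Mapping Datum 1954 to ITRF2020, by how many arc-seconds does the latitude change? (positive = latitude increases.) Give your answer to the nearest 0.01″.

Δφ = -10.17″

sin φ = -0.798982, cos φ = 0.601355, sin λ = -0.248927, cos λ = -0.968522.
North component: ΔN = −sin φ cos λ·ΔX − sin φ sin λ·ΔY + cos φ·ΔZ = −(-0.798982)(-0.968522)(561) − (-0.798982)(-0.248927)(-604) + (0.601355)(0) = -313.99 m.
1° of latitude spans πR/180 = 111195 m, so Δφ = -313.99 / 111195 × 3600 = -10.166″.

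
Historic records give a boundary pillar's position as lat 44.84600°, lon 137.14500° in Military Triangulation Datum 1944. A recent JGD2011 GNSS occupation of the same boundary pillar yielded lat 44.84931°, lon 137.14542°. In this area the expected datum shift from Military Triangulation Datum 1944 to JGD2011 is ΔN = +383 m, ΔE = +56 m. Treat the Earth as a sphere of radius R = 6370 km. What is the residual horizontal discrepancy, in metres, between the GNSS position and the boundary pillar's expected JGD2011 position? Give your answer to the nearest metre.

Observed coordinate differences: Δφ = +0.00331°, Δλ = +0.00042°.
Converting to metres (1° lat = 111177 m, cos φ = 0.709005): observed ΔN = 368.0 m, observed ΔE = 33.1 m.
Subtracting the expected shift leaves a residual of 368.0 − (383) = -15.0 m north and 33.1 − (56) = -22.9 m east.
Residual distance = √((-15.0)² + (-22.9)²) = 27.4 m.

27 m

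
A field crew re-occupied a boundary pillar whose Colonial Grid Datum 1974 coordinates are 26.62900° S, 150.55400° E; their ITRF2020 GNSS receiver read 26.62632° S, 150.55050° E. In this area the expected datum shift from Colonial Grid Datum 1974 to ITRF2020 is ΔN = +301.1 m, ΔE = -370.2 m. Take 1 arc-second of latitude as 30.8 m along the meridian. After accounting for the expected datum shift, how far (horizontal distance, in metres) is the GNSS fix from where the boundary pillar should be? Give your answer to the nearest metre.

Observed coordinate differences: Δφ = +0.00268°, Δλ = -0.00350°.
Converting to metres (1° lat = 110880 m, cos φ = 0.893927): observed ΔN = 297.2 m, observed ΔE = -346.9 m.
Subtracting the expected shift leaves a residual of 297.2 − (301.1) = -3.9 m north and -346.9 − (-370.2) = 23.3 m east.
Residual distance = √((-3.9)² + 23.3²) = 23.6 m.

24 m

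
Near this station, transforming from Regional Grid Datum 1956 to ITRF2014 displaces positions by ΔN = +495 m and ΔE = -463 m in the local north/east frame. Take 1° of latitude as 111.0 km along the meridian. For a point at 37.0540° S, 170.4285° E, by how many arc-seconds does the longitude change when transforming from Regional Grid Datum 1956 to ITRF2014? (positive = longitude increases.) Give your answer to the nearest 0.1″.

Δλ = -18.8″

At latitude -37.0540°, cos φ = 0.798068.
1° of longitude at this latitude = 111.0 × cos φ = 88.59 km, so Δλ = -463.0 / 88585.5 = -0.0052266° = -18.816″.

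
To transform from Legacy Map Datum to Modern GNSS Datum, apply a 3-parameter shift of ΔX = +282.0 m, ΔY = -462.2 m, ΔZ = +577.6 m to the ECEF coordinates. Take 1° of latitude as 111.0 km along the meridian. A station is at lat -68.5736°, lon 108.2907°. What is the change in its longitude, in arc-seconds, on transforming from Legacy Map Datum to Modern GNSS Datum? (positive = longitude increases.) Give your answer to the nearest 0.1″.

sin φ = -0.930888, cos φ = 0.365306, sin λ = 0.949476, cos λ = -0.313838.
East component: ΔE = −sin λ·ΔX + cos λ·ΔY = −(0.949476)(282.0) + (-0.313838)(-462.2) = -122.70 m.
1° of latitude spans 111000 m; at latitude φ, 1° of longitude spans that × cos φ = 40548.9 m, so Δλ = -122.70 / 40548.9 × 3600 = -10.893″.

Δλ = -10.9″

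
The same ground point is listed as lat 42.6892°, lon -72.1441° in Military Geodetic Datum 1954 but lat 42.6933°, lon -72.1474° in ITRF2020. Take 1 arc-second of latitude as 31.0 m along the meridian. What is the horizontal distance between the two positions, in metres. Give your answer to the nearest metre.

532 m

Δφ = 42.6933° − 42.6892° = +0.0041°; Δλ = -72.1474° − -72.1441° = -0.0033°.
1° of latitude = 3600 × 31.00 = 111600 m.
ΔN = Δφ × 111600 = 457.6 m; ΔE = Δλ × 111600 × cos(42.6892°) = -0.0033 × 111600 × 0.735042 = -270.7 m.
Distance = √(ΔE² + ΔN²) = √((-270.7)² + 457.6²) = 531.6 m.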